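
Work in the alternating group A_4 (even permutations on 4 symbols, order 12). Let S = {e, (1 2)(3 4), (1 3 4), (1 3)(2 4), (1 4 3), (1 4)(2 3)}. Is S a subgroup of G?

No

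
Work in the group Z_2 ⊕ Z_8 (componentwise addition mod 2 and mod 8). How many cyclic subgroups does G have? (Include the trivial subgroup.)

Group the elements of G by the cyclic subgroup they generate; each cyclic subgroup of order d accounts for φ(d) elements.
Cyclic subgroups by order — order 1: 1; order 2: 3; order 4: 2; order 8: 2.
Total: 8.

8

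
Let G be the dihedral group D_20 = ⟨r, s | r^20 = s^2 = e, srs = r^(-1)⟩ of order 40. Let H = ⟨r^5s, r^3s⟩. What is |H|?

20

|⟨r^5s⟩| = 2 and |⟨r^3s⟩| = 2, so |H| is a multiple of lcm(2, 2) = 2 and divides |G| = 40.
Closing under the operation: H = {e, r^2, r^4, r^6, r^8, r^10, r^12, r^14, r^16, r^18, rs, r^3s, r^5s, r^7s, r^9s, r^11s, r^13s, r^15s, r^17s, r^19s}, so |H| = 20.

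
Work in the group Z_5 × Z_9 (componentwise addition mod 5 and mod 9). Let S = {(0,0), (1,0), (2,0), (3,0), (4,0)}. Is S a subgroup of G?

|S| = 5 divides |G| = 45, consistent with Lagrange.
S contains the identity, every element's inverse is in S, and S is closed under +: it is a subgroup.
In fact S = ⟨(4,0)⟩.

Yes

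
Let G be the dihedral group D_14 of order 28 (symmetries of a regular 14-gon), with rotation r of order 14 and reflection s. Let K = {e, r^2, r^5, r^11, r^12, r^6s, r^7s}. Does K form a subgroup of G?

No

r^5 ∈ K but its inverse r^9 ∉ K, so K is not a subgroup.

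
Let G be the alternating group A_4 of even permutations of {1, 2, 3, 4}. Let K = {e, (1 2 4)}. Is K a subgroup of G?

(1 2 4) ∈ K but its inverse (1 4 2) ∉ K, so K is not a subgroup.

No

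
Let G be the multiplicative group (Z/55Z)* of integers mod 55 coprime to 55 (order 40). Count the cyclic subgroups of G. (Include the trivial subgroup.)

12

Each element a generates a cyclic subgroup ⟨a⟩; distinct elements may generate the same one (a cyclic group of order d has φ(d) generators).
Cyclic subgroups by order — order 1: 1; order 2: 3; order 4: 2; order 5: 1; order 10: 3; order 20: 2.
Total: 12.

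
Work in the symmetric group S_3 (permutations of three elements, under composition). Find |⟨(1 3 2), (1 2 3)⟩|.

3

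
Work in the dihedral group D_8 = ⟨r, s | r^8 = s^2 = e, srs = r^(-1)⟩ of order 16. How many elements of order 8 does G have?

4

The elements of order 8 are: r, r^3, r^5, r^7.
That's 4.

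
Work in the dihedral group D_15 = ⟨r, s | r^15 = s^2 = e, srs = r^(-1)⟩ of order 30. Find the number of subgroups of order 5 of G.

|G| = 30 and 5 | 30, so subgroups of order 5 are possible by Lagrange.
The subgroups of order 5 are: {e, r^3, r^6, r^9, r^12}.
So G has 1 subgroup of order 5.

1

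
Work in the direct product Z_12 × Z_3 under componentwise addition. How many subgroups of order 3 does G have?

4

|G| = 36 and 3 | 36, so subgroups of order 3 are possible by Lagrange.
The subgroups of order 3 are: {(0,0), (0,1), (0,2)}; {(0,0), (4,0), (8,0)}; {(0,0), (4,1), (8,2)}; {(0,0), (4,2), (8,1)}.
So G has 4 subgroups of order 3.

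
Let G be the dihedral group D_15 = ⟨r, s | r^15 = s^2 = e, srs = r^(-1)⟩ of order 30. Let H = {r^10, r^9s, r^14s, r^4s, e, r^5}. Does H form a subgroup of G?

|H| = 6 divides |G| = 30, consistent with Lagrange.
H contains the identity, every element's inverse is in H, and H is closed under ·: it is a subgroup.

Yes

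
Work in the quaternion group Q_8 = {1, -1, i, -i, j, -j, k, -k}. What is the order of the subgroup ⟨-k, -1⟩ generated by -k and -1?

|⟨-k⟩| = 4 and |⟨-1⟩| = 2, so |H| is a multiple of lcm(4, 2) = 4 and divides |G| = 8.
Closing under the operation: H = {1, -1, k, -k}, so |H| = 4.

4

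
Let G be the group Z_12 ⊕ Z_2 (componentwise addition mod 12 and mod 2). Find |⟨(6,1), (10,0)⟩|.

12

|⟨(6,1)⟩| = 2 and |⟨(10,0)⟩| = 6, so |H| is a multiple of lcm(2, 6) = 6 and divides |G| = 24.
Closing under the operation: H = {(0,0), (0,1), (2,0), (2,1), (4,0), (4,1), (6,0), (6,1), (8,0), (8,1), (10,0), (10,1)}, so |H| = 12.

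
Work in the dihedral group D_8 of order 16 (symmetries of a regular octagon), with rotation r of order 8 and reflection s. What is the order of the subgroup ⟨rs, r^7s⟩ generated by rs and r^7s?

|⟨rs⟩| = 2 and |⟨r^7s⟩| = 2, so |H| is a multiple of lcm(2, 2) = 2 and divides |G| = 16.
Closing under the operation: H = {e, r^2, r^4, r^6, rs, r^3s, r^5s, r^7s}, so |H| = 8.

8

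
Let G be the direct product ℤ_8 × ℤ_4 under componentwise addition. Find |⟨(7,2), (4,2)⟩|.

16

|⟨(7,2)⟩| = 8 and |⟨(4,2)⟩| = 2, so |H| is a multiple of lcm(8, 2) = 8 and divides |G| = 32.
Closing under the operation: H = {(0,0), (0,2), (1,0), (1,2), (2,0), (2,2), (3,0), (3,2), (4,0), (4,2), (5,0), (5,2), (6,0), (6,2), (7,0), (7,2)}, so |H| = 16.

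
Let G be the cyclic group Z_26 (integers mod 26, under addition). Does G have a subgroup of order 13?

13 | 26. A subgroup of order 13 is {0, 2, 4, 6, 8, 10, 12, 14, 16, 18, 20, 22, 24}.

Yes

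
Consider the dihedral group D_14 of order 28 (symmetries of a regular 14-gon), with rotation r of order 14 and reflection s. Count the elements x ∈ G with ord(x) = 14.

The elements of order 14 are: r, r^3, r^5, r^9, r^11, r^13.
That's 6.

6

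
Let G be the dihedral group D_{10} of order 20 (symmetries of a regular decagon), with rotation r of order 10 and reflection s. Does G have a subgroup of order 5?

5 | 20. A subgroup of order 5 is {e, r^2, r^4, r^6, r^8}.

Yes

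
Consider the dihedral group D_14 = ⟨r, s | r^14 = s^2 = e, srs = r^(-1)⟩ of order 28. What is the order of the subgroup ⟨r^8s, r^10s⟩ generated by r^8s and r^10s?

|⟨r^8s⟩| = 2 and |⟨r^10s⟩| = 2, so |H| is a multiple of lcm(2, 2) = 2 and divides |G| = 28.
Closing under the operation: H = {e, r^2, r^4, r^6, r^8, r^10, r^12, s, r^2s, r^4s, r^6s, r^8s, r^10s, r^12s}, so |H| = 14.

14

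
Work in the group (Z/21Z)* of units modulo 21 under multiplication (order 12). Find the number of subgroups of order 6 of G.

3

|G| = 12 and 6 | 12, so subgroups of order 6 are possible by Lagrange.
The subgroups of order 6 are: {1, 4, 10, 13, 16, 19}; {1, 2, 4, 8, 11, 16}; {1, 4, 5, 16, 17, 20}.
So G has 3 subgroups of order 6.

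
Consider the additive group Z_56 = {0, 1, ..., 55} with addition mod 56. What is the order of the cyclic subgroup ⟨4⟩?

In Z_56, the order of an element a is n/gcd(a, n).
gcd(4, 56) = 4, so |⟨4⟩| = 56/4 = 14.

14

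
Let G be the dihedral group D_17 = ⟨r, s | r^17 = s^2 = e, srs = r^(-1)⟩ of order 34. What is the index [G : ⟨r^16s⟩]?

|⟨r^16s⟩| = 2 and |G| = 34.
By Lagrange, [G : H] = |G|/|H| = 34/2 = 17.

17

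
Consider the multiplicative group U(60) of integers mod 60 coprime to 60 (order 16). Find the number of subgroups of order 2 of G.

7

|G| = 16 and 2 | 16, so subgroups of order 2 are possible by Lagrange.
The subgroups of order 2 are: {1, 11}; {1, 19}; {1, 29}; {1, 31}; … (7 in all).
So G has 7 subgroups of order 2.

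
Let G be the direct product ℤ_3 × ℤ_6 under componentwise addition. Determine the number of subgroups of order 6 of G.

4

|G| = 18 and 6 | 18, so subgroups of order 6 are possible by Lagrange.
The subgroups of order 6 are: {(0,0), (0,1), (0,2), (0,3), (0,4), (0,5)}; {(0,0), (0,3), (1,0), (1,3), (2,0), (2,3)}; {(0,0), (0,3), (1,1), (1,4), (2,2), (2,5)}; {(0,0), (0,3), (1,2), (1,5), (2,1), (2,4)}.
So G has 4 subgroups of order 6.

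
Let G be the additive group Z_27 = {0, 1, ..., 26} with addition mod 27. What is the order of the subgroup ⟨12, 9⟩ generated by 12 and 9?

|⟨12⟩| = 9 and |⟨9⟩| = 3, so |H| is a multiple of lcm(9, 3) = 9 and divides |G| = 27.
Closing under the operation: H = {0, 3, 6, 9, 12, 15, 18, 21, 24}, so |H| = 9.

9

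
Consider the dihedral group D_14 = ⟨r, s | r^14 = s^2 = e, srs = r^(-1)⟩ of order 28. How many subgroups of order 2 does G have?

|G| = 28 and 2 | 28, so subgroups of order 2 are possible by Lagrange.
The subgroups of order 2 are: {e, r^10s}; {e, r^11s}; {e, r^12s}; {e, r^13s}; … (15 in all).
So G has 15 subgroups of order 2.

15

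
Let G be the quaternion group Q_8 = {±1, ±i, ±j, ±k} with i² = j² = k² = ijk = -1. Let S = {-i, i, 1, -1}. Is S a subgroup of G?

Yes

|S| = 4 divides |G| = 8, consistent with Lagrange.
S contains the identity, every element's inverse is in S, and S is closed under ·: it is a subgroup.
In fact S = ⟨-i⟩.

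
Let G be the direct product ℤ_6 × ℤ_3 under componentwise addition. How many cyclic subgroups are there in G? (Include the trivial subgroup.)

Group the elements of G by the cyclic subgroup they generate; each cyclic subgroup of order d accounts for φ(d) elements.
Cyclic subgroups by order — order 1: 1; order 2: 1; order 3: 4; order 6: 4.
Total: 10.

10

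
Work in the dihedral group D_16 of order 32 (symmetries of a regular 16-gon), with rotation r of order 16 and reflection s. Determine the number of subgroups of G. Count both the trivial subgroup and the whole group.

|G| = 32, so by Lagrange every subgroup order divides 32. Divisors: 1, 2, 4, 8, 16, 32.
Subgroups by order — order 1: 1; order 2: 17; order 4: 9; order 8: 5; order 16: 3; order 32: 1.
Total: 1 + 17 + 9 + 5 + 3 + 1 = 36.

36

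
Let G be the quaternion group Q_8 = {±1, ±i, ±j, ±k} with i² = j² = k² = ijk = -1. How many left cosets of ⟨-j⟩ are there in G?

|⟨-j⟩| = 4 and |G| = 8.
By Lagrange, [G : H] = |G|/|H| = 8/4 = 2.

2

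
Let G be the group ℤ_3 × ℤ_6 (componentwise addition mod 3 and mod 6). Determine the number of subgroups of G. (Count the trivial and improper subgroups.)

|G| = 18, so by Lagrange every subgroup order divides 18. Divisors: 1, 2, 3, 6, 9, 18.
Subgroups by order — order 1: 1; order 2: 1; order 3: 4; order 6: 4; order 9: 1; order 18: 1.
Total: 1 + 1 + 4 + 4 + 1 + 1 = 12.

12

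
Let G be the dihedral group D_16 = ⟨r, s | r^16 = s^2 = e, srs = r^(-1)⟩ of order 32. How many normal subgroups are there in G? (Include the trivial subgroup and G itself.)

G has 36 subgroups. Checking conjugation-invariance by order — order 1: 1/1 normal; order 2: 1/17 normal; order 4: 1/9 normal; order 8: 1/5 normal; order 16: 3/3 normal; order 32: 1/1 normal.
Total normal subgroups: 8.

8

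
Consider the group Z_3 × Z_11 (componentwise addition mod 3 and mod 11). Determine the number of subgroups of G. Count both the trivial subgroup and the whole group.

4

|G| = 33, so by Lagrange every subgroup order divides 33. Divisors: 1, 3, 11, 33.
Subgroups by order — order 1: 1; order 3: 1; order 11: 1; order 33: 1.
Total: 1 + 1 + 1 + 1 = 4.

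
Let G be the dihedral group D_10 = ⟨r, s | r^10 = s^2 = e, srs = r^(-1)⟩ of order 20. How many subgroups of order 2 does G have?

|G| = 20 and 2 | 20, so subgroups of order 2 are possible by Lagrange.
The subgroups of order 2 are: {e, r^2s}; {e, r^3s}; {e, r^4s}; {e, r^5}; … (11 in all).
So G has 11 subgroups of order 2.

11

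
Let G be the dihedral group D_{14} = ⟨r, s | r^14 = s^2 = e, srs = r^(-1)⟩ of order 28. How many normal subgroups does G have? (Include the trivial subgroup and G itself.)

G has 28 subgroups. Checking conjugation-invariance by order — order 1: 1/1 normal; order 2: 1/15 normal; order 4: 0/7 normal; order 7: 1/1 normal; order 14: 3/3 normal; order 28: 1/1 normal.
Total normal subgroups: 7.

7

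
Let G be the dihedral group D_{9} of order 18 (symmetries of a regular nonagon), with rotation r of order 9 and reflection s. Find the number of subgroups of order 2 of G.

9

|G| = 18 and 2 | 18, so subgroups of order 2 are possible by Lagrange.
The subgroups of order 2 are: {e, r^2s}; {e, r^3s}; {e, r^4s}; {e, r^5s}; … (9 in all).
So G has 9 subgroups of order 2.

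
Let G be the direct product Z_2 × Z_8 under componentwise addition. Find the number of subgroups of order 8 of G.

|G| = 16 and 8 | 16, so subgroups of order 8 are possible by Lagrange.
The subgroups of order 8 are: {(0,0), (0,1), (0,2), (0,3), (0,4), (0,5), (0,6), (0,7)}; {(0,0), (0,2), (0,4), (0,6), (1,0), (1,2), (1,4), (1,6)}; {(0,0), (0,2), (0,4), (0,6), (1,1), (1,3), (1,5), (1,7)}.
So G has 3 subgroups of order 8.

3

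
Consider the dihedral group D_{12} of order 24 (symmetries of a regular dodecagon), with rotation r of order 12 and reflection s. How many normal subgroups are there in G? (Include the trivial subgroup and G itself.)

G has 34 subgroups. Checking conjugation-invariance by order — order 1: 1/1 normal; order 2: 1/13 normal; order 3: 1/1 normal; order 4: 1/7 normal; order 6: 1/5 normal; order 8: 0/3 normal; order 12: 3/3 normal; order 24: 1/1 normal.
Total normal subgroups: 9.

9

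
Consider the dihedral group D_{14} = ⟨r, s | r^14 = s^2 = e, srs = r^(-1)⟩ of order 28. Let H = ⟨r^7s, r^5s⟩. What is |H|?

14

|⟨r^7s⟩| = 2 and |⟨r^5s⟩| = 2, so |H| is a multiple of lcm(2, 2) = 2 and divides |G| = 28.
Closing under the operation: H = {e, r^2, r^4, r^6, r^8, r^10, r^12, rs, r^3s, r^5s, r^7s, r^9s, r^11s, r^13s}, so |H| = 14.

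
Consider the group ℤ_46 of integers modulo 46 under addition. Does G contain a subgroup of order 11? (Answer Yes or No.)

No

11 does not divide |G| = 46, so by Lagrange no subgroup of order 11 exists.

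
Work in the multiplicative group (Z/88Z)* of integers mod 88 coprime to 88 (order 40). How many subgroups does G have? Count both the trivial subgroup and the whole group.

32

|G| = 40, so by Lagrange every subgroup order divides 40. Divisors: 1, 2, 4, 5, 8, 10, 20, 40.
Subgroups by order — order 1: 1; order 2: 7; order 4: 7; order 5: 1; order 8: 1; order 10: 7; order 20: 7; order 40: 1.
Total: 1 + 7 + 7 + 1 + 1 + 7 + 7 + 1 = 32.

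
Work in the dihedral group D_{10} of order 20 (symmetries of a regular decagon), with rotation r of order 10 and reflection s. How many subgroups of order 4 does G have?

5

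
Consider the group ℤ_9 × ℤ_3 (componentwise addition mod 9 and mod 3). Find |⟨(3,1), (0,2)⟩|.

|⟨(3,1)⟩| = 3 and |⟨(0,2)⟩| = 3, so |H| is a multiple of lcm(3, 3) = 3 and divides |G| = 27.
Closing under the operation: H = {(0,0), (0,1), (0,2), (3,0), (3,1), (3,2), (6,0), (6,1), (6,2)}, so |H| = 9.

9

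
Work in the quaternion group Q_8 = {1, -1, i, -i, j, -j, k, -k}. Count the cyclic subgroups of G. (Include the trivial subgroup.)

Group the elements of G by the cyclic subgroup they generate; each cyclic subgroup of order d accounts for φ(d) elements.
Cyclic subgroups by order — order 1: 1; order 2: 1; order 4: 3.
Total: 5.

5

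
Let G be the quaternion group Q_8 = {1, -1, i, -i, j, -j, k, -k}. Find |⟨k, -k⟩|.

|⟨k⟩| = 4 and |⟨-k⟩| = 4, so |H| is a multiple of lcm(4, 4) = 4 and divides |G| = 8.
Closing under the operation: H = {1, -1, k, -k}, so |H| = 4.

4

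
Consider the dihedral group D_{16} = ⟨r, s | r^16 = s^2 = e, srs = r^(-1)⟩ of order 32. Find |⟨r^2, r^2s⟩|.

16

|⟨r^2⟩| = 8 and |⟨r^2s⟩| = 2, so |H| is a multiple of lcm(8, 2) = 8 and divides |G| = 32.
Closing under the operation: H = {e, r^2, r^4, r^6, r^8, r^10, r^12, r^14, s, r^2s, r^4s, r^6s, r^8s, r^10s, r^12s, r^14s}, so |H| = 16.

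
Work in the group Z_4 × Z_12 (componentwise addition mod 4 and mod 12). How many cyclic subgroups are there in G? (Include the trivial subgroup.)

A cyclic subgroup of order d is generated by each of its φ(d) elements of order d, so the cyclic subgroups of order d number (#elements of order d)/φ(d).
Cyclic subgroups by order — order 1: 1; order 2: 3; order 3: 1; order 4: 6; order 6: 3; order 12: 6.
Total: 20.

20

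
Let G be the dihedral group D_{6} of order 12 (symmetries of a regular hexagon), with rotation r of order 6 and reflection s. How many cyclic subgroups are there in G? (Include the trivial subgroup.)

A cyclic subgroup of order d is generated by each of its φ(d) elements of order d, so the cyclic subgroups of order d number (#elements of order d)/φ(d).
Cyclic subgroups by order — order 1: 1; order 2: 7; order 3: 1; order 6: 1.
Total: 10.

10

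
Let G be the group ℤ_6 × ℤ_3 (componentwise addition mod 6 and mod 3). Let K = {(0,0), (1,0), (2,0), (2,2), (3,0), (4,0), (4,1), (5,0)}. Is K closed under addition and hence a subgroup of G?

|K| = 8 does not divide |G| = 18, so by Lagrange K is not a subgroup.

No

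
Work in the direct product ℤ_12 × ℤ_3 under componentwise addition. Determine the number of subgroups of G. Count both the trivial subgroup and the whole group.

18

|G| = 36, so by Lagrange every subgroup order divides 36. Divisors: 1, 2, 3, 4, 6, 9, 12, 18, 36.
Subgroups by order — order 1: 1; order 2: 1; order 3: 4; order 4: 1; order 6: 4; order 9: 1; order 12: 4; order 18: 1; order 36: 1.
Total: 1 + 1 + 4 + 1 + 4 + 1 + 4 + 1 + 1 = 18.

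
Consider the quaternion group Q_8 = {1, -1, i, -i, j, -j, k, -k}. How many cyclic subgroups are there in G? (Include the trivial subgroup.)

5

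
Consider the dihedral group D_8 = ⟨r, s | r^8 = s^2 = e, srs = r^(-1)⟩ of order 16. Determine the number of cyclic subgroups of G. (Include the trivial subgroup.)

Group the elements of G by the cyclic subgroup they generate; each cyclic subgroup of order d accounts for φ(d) elements.
Cyclic subgroups by order — order 1: 1; order 2: 9; order 4: 1; order 8: 1.
Total: 12.

12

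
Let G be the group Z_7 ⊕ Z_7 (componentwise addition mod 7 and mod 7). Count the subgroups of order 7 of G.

8

|G| = 49 and 7 | 49, so subgroups of order 7 are possible by Lagrange.
The subgroups of order 7 are: {(0,0), (0,1), (0,2), (0,3), (0,4), (0,5), (0,6)}; {(0,0), (1,0), (2,0), (3,0), (4,0), (5,0), (6,0)}; {(0,0), (1,1), (2,2), (3,3), (4,4), (5,5), (6,6)}; {(0,0), (1,2), (2,4), (3,6), (4,1), (5,3), (6,5)}; … (8 in all).
So G has 8 subgroups of order 7.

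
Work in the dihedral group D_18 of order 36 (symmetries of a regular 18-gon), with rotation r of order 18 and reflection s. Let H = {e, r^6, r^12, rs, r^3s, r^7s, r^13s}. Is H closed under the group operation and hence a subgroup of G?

|H| = 7 does not divide |G| = 36, so by Lagrange H is not a subgroup.

No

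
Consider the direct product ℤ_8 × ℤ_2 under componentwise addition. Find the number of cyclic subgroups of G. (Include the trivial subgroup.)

A cyclic subgroup of order d is generated by each of its φ(d) elements of order d, so the cyclic subgroups of order d number (#elements of order d)/φ(d).
Cyclic subgroups by order — order 1: 1; order 2: 3; order 4: 2; order 8: 2.
Total: 8.

8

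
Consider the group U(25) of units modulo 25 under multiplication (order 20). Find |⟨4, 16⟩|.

10

|⟨4⟩| = 10 and |⟨16⟩| = 5, so |H| is a multiple of lcm(10, 5) = 10 and divides |G| = 20.
Closing under the operation: H = {1, 4, 6, 9, 11, 14, 16, 19, 21, 24}, so |H| = 10.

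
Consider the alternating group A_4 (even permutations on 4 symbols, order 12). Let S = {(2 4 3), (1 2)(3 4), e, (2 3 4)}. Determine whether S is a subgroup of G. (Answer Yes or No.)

Closure fails: (2 4 3) ∘ (1 2)(3 4) = (1 4 2) ∉ S. So S is not a subgroup.

No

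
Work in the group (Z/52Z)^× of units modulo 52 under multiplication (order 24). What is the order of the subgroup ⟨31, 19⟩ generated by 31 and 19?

12

|⟨31⟩| = 4 and |⟨19⟩| = 12, so |H| is a multiple of lcm(4, 12) = 12 and divides |G| = 24.
Closing under the operation: H = {1, 7, 9, 11, 15, 17, 19, 25, 29, 31, 47, 49}, so |H| = 12.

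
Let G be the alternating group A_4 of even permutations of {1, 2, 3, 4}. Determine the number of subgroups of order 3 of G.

|G| = 12 and 3 | 12, so subgroups of order 3 are possible by Lagrange.
The subgroups of order 3 are: {e, (1 2 3), (1 3 2)}; {e, (1 2 4), (1 4 2)}; {e, (1 3 4), (1 4 3)}; {e, (2 3 4), (2 4 3)}.
So G has 4 subgroups of order 3.

4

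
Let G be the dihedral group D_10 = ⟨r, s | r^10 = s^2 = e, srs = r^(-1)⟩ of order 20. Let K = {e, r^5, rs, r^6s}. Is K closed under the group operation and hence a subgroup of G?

|K| = 4 divides |G| = 20, consistent with Lagrange.
K contains the identity, every element's inverse is in K, and K is closed under ·: it is a subgroup.

Yes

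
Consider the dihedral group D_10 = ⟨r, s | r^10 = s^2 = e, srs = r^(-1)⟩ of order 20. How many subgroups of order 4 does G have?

5

|G| = 20 and 4 | 20, so subgroups of order 4 are possible by Lagrange.
The subgroups of order 4 are: {e, r^5, r^2s, r^7s}; {e, r^5, r^3s, r^8s}; {e, r^5, r^4s, r^9s}; {e, r^5, s, r^5s}; … (5 in all).
So G has 5 subgroups of order 4.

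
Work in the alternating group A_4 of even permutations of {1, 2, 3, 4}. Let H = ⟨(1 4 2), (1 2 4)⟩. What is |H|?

|⟨(1 4 2)⟩| = 3 and |⟨(1 2 4)⟩| = 3, so |H| is a multiple of lcm(3, 3) = 3 and divides |G| = 12.
Closing under the operation: H = {e, (1 2 4), (1 4 2)}, so |H| = 3.

3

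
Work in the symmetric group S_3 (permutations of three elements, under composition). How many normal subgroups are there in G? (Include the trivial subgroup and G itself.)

G has 6 subgroups. Checking conjugation-invariance by order — order 1: 1/1 normal; order 2: 0/3 normal; order 3: 1/1 normal; order 6: 1/1 normal.
Total normal subgroups: 3.

3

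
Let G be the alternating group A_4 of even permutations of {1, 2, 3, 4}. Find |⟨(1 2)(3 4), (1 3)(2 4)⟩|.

|⟨(1 2)(3 4)⟩| = 2 and |⟨(1 3)(2 4)⟩| = 2, so |H| is a multiple of lcm(2, 2) = 2 and divides |G| = 12.
Closing under the operation: H = {e, (1 2)(3 4), (1 3)(2 4), (1 4)(2 3)}, so |H| = 4.

4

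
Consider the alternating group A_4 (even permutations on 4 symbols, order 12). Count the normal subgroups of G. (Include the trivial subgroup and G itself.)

3

G has 10 subgroups. Checking conjugation-invariance by order — order 1: 1/1 normal; order 2: 0/3 normal; order 3: 0/4 normal; order 4: 1/1 normal; order 12: 1/1 normal.
Total normal subgroups: 3.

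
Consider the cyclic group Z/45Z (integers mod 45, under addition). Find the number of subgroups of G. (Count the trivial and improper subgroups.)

Subgroups of the cyclic group Z/45Z correspond bijectively to divisors of 45.
Divisors of 45: 1, 3, 5, 9, 15, 45.
So Z/45Z has 6 subgroups.

6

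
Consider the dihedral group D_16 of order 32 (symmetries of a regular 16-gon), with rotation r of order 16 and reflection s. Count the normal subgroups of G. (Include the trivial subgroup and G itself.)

8

G has 36 subgroups. Checking conjugation-invariance by order — order 1: 1/1 normal; order 2: 1/17 normal; order 4: 1/9 normal; order 8: 1/5 normal; order 16: 3/3 normal; order 32: 1/1 normal.
Total normal subgroups: 8.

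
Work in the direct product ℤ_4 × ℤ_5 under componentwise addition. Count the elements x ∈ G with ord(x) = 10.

An element (a,b) has order lcm(ord(a), ord(b)); count pairs with lcm equal to 10.
Enumerating gives 4 such elements.

4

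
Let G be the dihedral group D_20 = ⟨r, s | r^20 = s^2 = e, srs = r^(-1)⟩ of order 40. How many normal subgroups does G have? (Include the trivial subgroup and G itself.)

G has 48 subgroups. Checking conjugation-invariance by order — order 1: 1/1 normal; order 2: 1/21 normal; order 4: 1/11 normal; order 5: 1/1 normal; order 8: 0/5 normal; order 10: 1/5 normal; order 20: 3/3 normal; order 40: 1/1 normal.
Total normal subgroups: 9.

9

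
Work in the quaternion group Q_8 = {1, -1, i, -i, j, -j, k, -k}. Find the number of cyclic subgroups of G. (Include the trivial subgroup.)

5

A cyclic subgroup of order d is generated by each of its φ(d) elements of order d, so the cyclic subgroups of order d number (#elements of order d)/φ(d).
Cyclic subgroups by order — order 1: 1; order 2: 1; order 4: 3.
Total: 5.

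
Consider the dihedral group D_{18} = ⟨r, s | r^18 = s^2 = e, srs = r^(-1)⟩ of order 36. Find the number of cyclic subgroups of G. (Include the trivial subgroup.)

24

Group the elements of G by the cyclic subgroup they generate; each cyclic subgroup of order d accounts for φ(d) elements.
Cyclic subgroups by order — order 1: 1; order 2: 19; order 3: 1; order 6: 1; order 9: 1; order 18: 1.
Total: 24.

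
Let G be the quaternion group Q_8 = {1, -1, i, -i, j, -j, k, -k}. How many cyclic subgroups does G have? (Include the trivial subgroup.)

Each element a generates a cyclic subgroup ⟨a⟩; distinct elements may generate the same one (a cyclic group of order d has φ(d) generators).
Cyclic subgroups by order — order 1: 1; order 2: 1; order 4: 3.
Total: 5.

5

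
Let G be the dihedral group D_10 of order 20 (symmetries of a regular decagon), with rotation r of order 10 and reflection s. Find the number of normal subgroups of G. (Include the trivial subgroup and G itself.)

G has 22 subgroups. Checking conjugation-invariance by order — order 1: 1/1 normal; order 2: 1/11 normal; order 4: 0/5 normal; order 5: 1/1 normal; order 10: 3/3 normal; order 20: 1/1 normal.
Total normal subgroups: 7.

7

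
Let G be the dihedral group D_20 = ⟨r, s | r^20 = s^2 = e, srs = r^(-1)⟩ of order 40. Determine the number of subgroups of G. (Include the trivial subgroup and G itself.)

|G| = 40, so by Lagrange every subgroup order divides 40. Divisors: 1, 2, 4, 5, 8, 10, 20, 40.
Subgroups by order — order 1: 1; order 2: 21; order 4: 11; order 5: 1; order 8: 5; order 10: 5; order 20: 3; order 40: 1.
Total: 1 + 21 + 11 + 1 + 5 + 5 + 3 + 1 = 48.

48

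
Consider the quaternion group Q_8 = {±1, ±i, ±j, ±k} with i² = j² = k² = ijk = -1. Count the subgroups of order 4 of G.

|G| = 8 and 4 | 8, so subgroups of order 4 are possible by Lagrange.
The subgroups of order 4 are: {1, -1, i, -i}; {1, -1, j, -j}; {1, -1, k, -k}.
So G has 3 subgroups of order 4.

3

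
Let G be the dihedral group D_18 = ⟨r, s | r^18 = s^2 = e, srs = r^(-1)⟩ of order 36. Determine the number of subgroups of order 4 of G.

|G| = 36 and 4 | 36, so subgroups of order 4 are possible by Lagrange.
The subgroups of order 4 are: {e, r^9, rs, r^10s}; {e, r^9, r^2s, r^11s}; {e, r^9, r^3s, r^12s}; {e, r^9, r^4s, r^13s}; … (9 in all).
So G has 9 subgroups of order 4.

9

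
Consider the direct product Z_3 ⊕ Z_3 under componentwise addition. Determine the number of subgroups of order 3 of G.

4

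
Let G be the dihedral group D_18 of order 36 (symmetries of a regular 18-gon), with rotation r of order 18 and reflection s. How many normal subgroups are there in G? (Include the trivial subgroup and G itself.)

9

G has 45 subgroups. Checking conjugation-invariance by order — order 1: 1/1 normal; order 2: 1/19 normal; order 3: 1/1 normal; order 4: 0/9 normal; order 6: 1/7 normal; order 9: 1/1 normal; order 12: 0/3 normal; order 18: 3/3 normal; order 36: 1/1 normal.
Total normal subgroups: 9.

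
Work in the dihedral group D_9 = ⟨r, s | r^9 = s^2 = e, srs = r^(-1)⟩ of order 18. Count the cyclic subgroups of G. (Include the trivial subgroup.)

12

A cyclic subgroup of order d is generated by each of its φ(d) elements of order d, so the cyclic subgroups of order d number (#elements of order d)/φ(d).
Cyclic subgroups by order — order 1: 1; order 2: 9; order 3: 1; order 9: 1.
Total: 12.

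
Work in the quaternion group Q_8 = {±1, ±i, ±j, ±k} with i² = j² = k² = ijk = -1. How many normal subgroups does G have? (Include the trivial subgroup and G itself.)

G has 6 subgroups. Checking conjugation-invariance by order — order 1: 1/1 normal; order 2: 1/1 normal; order 4: 3/3 normal; order 8: 1/1 normal.
Total normal subgroups: 6.

6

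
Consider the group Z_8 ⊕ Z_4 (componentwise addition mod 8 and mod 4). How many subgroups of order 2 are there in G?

3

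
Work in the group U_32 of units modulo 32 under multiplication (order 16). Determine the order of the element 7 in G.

4

Compute successive powers of 7 mod 32: 7, 17, 23, 1; 7^4 ≡ 1 (mod 32).
So |⟨7⟩| = 4.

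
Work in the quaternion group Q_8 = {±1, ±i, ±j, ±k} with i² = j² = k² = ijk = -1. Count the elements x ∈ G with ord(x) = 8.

0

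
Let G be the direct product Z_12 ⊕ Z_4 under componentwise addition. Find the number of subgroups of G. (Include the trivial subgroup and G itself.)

|G| = 48, so by Lagrange every subgroup order divides 48. Divisors: 1, 2, 3, 4, 6, 8, 12, 16, 24, 48.
Subgroups by order — order 1: 1; order 2: 3; order 3: 1; order 4: 7; order 6: 3; order 8: 3; order 12: 7; order 16: 1; order 24: 3; order 48: 1.
Total: 1 + 3 + 1 + 7 + 3 + 3 + 7 + 1 + 3 + 1 = 30.

30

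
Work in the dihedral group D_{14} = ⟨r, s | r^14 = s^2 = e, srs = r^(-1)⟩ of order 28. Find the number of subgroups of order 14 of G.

3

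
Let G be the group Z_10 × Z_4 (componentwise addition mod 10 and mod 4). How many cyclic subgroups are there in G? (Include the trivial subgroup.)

12

Group the elements of G by the cyclic subgroup they generate; each cyclic subgroup of order d accounts for φ(d) elements.
Cyclic subgroups by order — order 1: 1; order 2: 3; order 4: 2; order 5: 1; order 10: 3; order 20: 2.
Total: 12.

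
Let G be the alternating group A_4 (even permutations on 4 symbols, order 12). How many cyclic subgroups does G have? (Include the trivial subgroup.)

Group the elements of G by the cyclic subgroup they generate; each cyclic subgroup of order d accounts for φ(d) elements.
Cyclic subgroups by order — order 1: 1; order 2: 3; order 3: 4.
Total: 8.

8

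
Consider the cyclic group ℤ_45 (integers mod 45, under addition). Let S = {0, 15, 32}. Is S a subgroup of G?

No

32 ∈ S but its inverse 13 ∉ S, so S is not a subgroup.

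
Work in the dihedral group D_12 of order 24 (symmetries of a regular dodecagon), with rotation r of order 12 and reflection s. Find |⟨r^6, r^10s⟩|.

4

|⟨r^6⟩| = 2 and |⟨r^10s⟩| = 2, so |H| is a multiple of lcm(2, 2) = 2 and divides |G| = 24.
Closing under the operation: H = {e, r^6, r^4s, r^10s}, so |H| = 4.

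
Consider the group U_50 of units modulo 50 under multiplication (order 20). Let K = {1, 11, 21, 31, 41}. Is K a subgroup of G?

|K| = 5 divides |G| = 20, consistent with Lagrange.
K contains the identity, every element's inverse is in K, and K is closed under ·: it is a subgroup.
In fact K = ⟨21⟩.

Yes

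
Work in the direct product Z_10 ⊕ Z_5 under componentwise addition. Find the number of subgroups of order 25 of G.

|G| = 50 and 25 | 50, so subgroups of order 25 are possible by Lagrange.
The subgroups of order 25 are: {(0,0), (0,1), (0,2), (0,3), (0,4), (2,0), (2,1), (2,2), (2,3), (2,4), (4,0), (4,1), (4,2), (4,3), (4,4), (6,0), (6,1), (6,2), (6,3), (6,4), (8,0), (8,1), (8,2), (8,3), (8,4)}.
So G has 1 subgroup of order 25.

1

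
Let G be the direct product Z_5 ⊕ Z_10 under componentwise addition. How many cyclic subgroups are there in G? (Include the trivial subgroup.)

A cyclic subgroup of order d is generated by each of its φ(d) elements of order d, so the cyclic subgroups of order d number (#elements of order d)/φ(d).
Cyclic subgroups by order — order 1: 1; order 2: 1; order 5: 6; order 10: 6.
Total: 14.

14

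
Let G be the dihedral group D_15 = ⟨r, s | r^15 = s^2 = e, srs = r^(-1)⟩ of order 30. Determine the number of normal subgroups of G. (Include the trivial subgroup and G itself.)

G has 28 subgroups. Checking conjugation-invariance by order — order 1: 1/1 normal; order 2: 0/15 normal; order 3: 1/1 normal; order 5: 1/1 normal; order 6: 0/5 normal; order 10: 0/3 normal; order 15: 1/1 normal; order 30: 1/1 normal.
Total normal subgroups: 5.

5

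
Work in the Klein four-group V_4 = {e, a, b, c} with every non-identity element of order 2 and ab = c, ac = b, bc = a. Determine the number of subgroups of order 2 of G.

3

|G| = 4 and 2 | 4, so subgroups of order 2 are possible by Lagrange.
The subgroups of order 2 are: {e, a}; {e, b}; {e, c}.
So G has 3 subgroups of order 2.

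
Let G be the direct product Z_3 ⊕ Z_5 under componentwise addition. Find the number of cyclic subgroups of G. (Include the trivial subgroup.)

4

Each element a generates a cyclic subgroup ⟨a⟩; distinct elements may generate the same one (a cyclic group of order d has φ(d) generators).
Cyclic subgroups by order — order 1: 1; order 3: 1; order 5: 1; order 15: 1.
Total: 4.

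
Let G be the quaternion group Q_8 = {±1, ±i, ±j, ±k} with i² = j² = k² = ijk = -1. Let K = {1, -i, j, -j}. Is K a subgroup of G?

-i ∈ K but its inverse i ∉ K, so K is not a subgroup.

No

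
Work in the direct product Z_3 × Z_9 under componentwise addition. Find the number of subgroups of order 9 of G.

4

|G| = 27 and 9 | 27, so subgroups of order 9 are possible by Lagrange.
The subgroups of order 9 are: {(0,0), (0,1), (0,2), (0,3), (0,4), (0,5), (0,6), (0,7), (0,8)}; {(0,0), (0,3), (0,6), (1,0), (1,3), (1,6), (2,0), (2,3), (2,6)}; {(0,0), (0,3), (0,6), (1,1), (1,4), (1,7), (2,2), (2,5), (2,8)}; {(0,0), (0,3), (0,6), (1,2), (1,5), (1,8), (2,1), (2,4), (2,7)}.
So G has 4 subgroups of order 9.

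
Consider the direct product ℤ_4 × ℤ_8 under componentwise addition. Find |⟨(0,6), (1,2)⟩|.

16

|⟨(0,6)⟩| = 4 and |⟨(1,2)⟩| = 4, so |H| is a multiple of lcm(4, 4) = 4 and divides |G| = 32.
Closing under the operation: H = {(0,0), (0,2), (0,4), (0,6), (1,0), (1,2), (1,4), (1,6), (2,0), (2,2), (2,4), (2,6), (3,0), (3,2), (3,4), (3,6)}, so |H| = 16.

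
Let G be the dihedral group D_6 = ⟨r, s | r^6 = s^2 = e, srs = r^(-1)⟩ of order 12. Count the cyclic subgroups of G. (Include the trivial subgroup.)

10

Each element a generates a cyclic subgroup ⟨a⟩; distinct elements may generate the same one (a cyclic group of order d has φ(d) generators).
Cyclic subgroups by order — order 1: 1; order 2: 7; order 3: 1; order 6: 1.
Total: 10.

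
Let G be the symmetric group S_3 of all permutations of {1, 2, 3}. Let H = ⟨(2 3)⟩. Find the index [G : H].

|⟨(2 3)⟩| = 2 and |G| = 6.
By Lagrange, [G : H] = |G|/|H| = 6/2 = 3.

3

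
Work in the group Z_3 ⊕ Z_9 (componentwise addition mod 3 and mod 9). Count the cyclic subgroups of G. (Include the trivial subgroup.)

8

Group the elements of G by the cyclic subgroup they generate; each cyclic subgroup of order d accounts for φ(d) elements.
Cyclic subgroups by order — order 1: 1; order 3: 4; order 9: 3.
Total: 8.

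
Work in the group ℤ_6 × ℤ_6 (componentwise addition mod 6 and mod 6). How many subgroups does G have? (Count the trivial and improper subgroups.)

|G| = 36, so by Lagrange every subgroup order divides 36. Divisors: 1, 2, 3, 4, 6, 9, 12, 18, 36.
Subgroups by order — order 1: 1; order 2: 3; order 3: 4; order 4: 1; order 6: 12; order 9: 1; order 12: 4; order 18: 3; order 36: 1.
Total: 1 + 3 + 4 + 1 + 12 + 1 + 4 + 3 + 1 = 30.

30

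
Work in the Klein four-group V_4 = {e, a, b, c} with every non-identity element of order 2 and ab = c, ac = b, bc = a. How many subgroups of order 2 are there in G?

3

|G| = 4 and 2 | 4, so subgroups of order 2 are possible by Lagrange.
The subgroups of order 2 are: {e, a}; {e, b}; {e, c}.
So G has 3 subgroups of order 2.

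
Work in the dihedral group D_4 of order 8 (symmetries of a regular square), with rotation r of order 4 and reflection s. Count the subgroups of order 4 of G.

|G| = 8 and 4 | 8, so subgroups of order 4 are possible by Lagrange.
The subgroups of order 4 are: {e, r, r^2, r^3}; {e, r^2, s, r^2s}; {e, r^2, rs, r^3s}.
So G has 3 subgroups of order 4.

3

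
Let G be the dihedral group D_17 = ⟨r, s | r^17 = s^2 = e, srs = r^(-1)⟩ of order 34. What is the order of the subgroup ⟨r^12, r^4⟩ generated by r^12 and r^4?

17

|⟨r^12⟩| = 17 and |⟨r^4⟩| = 17, so |H| is a multiple of lcm(17, 17) = 17 and divides |G| = 34.
Closing under the operation: H = {e, r, r^2, r^3, r^4, r^5, r^6, r^7, r^8, r^9, r^10, r^11, r^12, r^13, r^14, r^15, r^16}, so |H| = 17.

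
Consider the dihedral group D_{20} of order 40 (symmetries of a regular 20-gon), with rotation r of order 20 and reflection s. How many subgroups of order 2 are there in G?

|G| = 40 and 2 | 40, so subgroups of order 2 are possible by Lagrange.
The subgroups of order 2 are: {e, r^10}; {e, r^10s}; {e, r^11s}; {e, r^12s}; … (21 in all).
So G has 21 subgroups of order 2.

21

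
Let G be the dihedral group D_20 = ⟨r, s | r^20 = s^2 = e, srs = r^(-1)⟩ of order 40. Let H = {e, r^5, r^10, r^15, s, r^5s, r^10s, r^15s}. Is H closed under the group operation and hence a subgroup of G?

|H| = 8 divides |G| = 40, consistent with Lagrange.
H contains the identity, every element's inverse is in H, and H is closed under ·: it is a subgroup.

Yes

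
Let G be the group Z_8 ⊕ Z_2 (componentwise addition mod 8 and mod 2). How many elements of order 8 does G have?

8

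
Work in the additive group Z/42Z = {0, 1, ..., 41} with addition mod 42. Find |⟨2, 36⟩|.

|⟨2⟩| = 21 and |⟨36⟩| = 7, so |H| is a multiple of lcm(21, 7) = 21 and divides |G| = 42.
Closing under the operation: H = {0, 2, 4, 6, 8, 10, 12, 14, 16, 18, 20, 22, 24, 26, 28, 30, 32, 34, 36, 38, 40}, so |H| = 21.

21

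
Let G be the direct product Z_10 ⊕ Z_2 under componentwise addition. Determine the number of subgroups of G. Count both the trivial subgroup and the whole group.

10

|G| = 20, so by Lagrange every subgroup order divides 20. Divisors: 1, 2, 4, 5, 10, 20.
Subgroups by order — order 1: 1; order 2: 3; order 4: 1; order 5: 1; order 10: 3; order 20: 1.
Total: 1 + 3 + 1 + 1 + 3 + 1 = 10.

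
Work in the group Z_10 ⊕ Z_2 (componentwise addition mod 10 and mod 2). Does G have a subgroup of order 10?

10 | 20. A subgroup of order 10 is {(0,0), (0,1), (2,0), (2,1), (4,0), (4,1), (6,0), (6,1), (8,0), (8,1)}.

Yes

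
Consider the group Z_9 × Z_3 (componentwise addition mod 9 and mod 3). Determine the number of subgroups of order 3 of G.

|G| = 27 and 3 | 27, so subgroups of order 3 are possible by Lagrange.
The subgroups of order 3 are: {(0,0), (0,1), (0,2)}; {(0,0), (3,0), (6,0)}; {(0,0), (3,1), (6,2)}; {(0,0), (3,2), (6,1)}.
So G has 4 subgroups of order 3.

4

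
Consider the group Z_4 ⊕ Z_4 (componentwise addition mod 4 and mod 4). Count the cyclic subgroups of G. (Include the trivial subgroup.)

10

Each element a generates a cyclic subgroup ⟨a⟩; distinct elements may generate the same one (a cyclic group of order d has φ(d) generators).
Cyclic subgroups by order — order 1: 1; order 2: 3; order 4: 6.
Total: 10.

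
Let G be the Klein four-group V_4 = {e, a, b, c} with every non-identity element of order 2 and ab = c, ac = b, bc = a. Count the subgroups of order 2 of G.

3

|G| = 4 and 2 | 4, so subgroups of order 2 are possible by Lagrange.
The subgroups of order 2 are: {e, a}; {e, b}; {e, c}.
So G has 3 subgroups of order 2.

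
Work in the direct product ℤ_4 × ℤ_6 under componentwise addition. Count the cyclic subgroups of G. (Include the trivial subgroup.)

Each element a generates a cyclic subgroup ⟨a⟩; distinct elements may generate the same one (a cyclic group of order d has φ(d) generators).
Cyclic subgroups by order — order 1: 1; order 2: 3; order 3: 1; order 4: 2; order 6: 3; order 12: 2.
Total: 12.

12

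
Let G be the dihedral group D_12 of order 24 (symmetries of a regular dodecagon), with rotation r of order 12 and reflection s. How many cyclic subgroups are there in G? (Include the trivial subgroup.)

Group the elements of G by the cyclic subgroup they generate; each cyclic subgroup of order d accounts for φ(d) elements.
Cyclic subgroups by order — order 1: 1; order 2: 13; order 3: 1; order 4: 1; order 6: 1; order 12: 1.
Total: 18.

18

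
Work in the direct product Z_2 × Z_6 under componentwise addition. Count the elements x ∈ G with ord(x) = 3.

An element (a,b) has order lcm(ord(a), ord(b)); count pairs with lcm equal to 3.
Enumerating gives 2 such elements.

2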